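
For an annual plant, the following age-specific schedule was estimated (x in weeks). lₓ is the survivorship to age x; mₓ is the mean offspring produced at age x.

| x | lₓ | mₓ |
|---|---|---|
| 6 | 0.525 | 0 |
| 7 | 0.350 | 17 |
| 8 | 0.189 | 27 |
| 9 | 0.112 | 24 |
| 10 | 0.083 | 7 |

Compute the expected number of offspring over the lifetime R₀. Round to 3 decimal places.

R₀ = Σ lₓ mₓ:
  age 6: 0.525 × 0 = 0.0000
  age 7: 0.350 × 17 = 5.9500
  age 8: 0.189 × 27 = 5.1030
  age 9: 0.112 × 24 = 2.6880
  age 10: 0.083 × 7 = 0.5810
R₀ = 0.0000 + 5.9500 + 5.1030 + 2.6880 + 0.5810 = 14.3220

14.322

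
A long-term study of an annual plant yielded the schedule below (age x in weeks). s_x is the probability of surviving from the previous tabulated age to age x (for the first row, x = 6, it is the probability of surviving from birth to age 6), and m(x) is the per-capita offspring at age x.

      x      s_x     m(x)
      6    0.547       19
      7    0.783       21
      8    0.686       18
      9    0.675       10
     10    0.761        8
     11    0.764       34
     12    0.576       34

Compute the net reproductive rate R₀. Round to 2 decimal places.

Survivorship from birth: l_x = s_6·s_7·…·s_x.
  l_6 = 0.54700
  l_7 = 0.42830
  l_8 = 0.29381
  l_9 = 0.19832
  l_10 = 0.15093
  l_11 = 0.11531
  l_12 = 0.06642
R₀ = Σ l_x m(x):
  age 6: 0.54700 × 19 = 10.3930
  age 7: 0.42830 × 21 = 8.9943
  age 8: 0.29381 × 18 = 5.2886
  age 9: 0.19832 × 10 = 1.9832
  age 10: 0.15093 × 8 = 1.2074
  age 11: 0.11531 × 34 = 3.9205
  age 12: 0.06642 × 34 = 2.2583
R₀ = 10.3930 + 8.9943 + 5.2886 + 1.9832 + 1.2074 + 3.9205 + 2.2583 = 34.0453

34.05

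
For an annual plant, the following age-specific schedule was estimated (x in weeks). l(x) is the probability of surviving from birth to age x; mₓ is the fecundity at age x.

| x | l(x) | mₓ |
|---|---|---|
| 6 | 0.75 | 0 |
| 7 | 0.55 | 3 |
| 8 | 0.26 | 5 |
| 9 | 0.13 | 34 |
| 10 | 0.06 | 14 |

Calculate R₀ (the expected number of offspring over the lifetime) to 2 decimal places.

8.21

R₀ = Σ l(x) mₓ:
  age 6: 0.75 × 0 = 0.0000
  age 7: 0.55 × 3 = 1.6500
  age 8: 0.26 × 5 = 1.3000
  age 9: 0.13 × 34 = 4.4200
  age 10: 0.06 × 14 = 0.8400
R₀ = 0.0000 + 1.6500 + 1.3000 + 4.4200 + 0.8400 = 8.2100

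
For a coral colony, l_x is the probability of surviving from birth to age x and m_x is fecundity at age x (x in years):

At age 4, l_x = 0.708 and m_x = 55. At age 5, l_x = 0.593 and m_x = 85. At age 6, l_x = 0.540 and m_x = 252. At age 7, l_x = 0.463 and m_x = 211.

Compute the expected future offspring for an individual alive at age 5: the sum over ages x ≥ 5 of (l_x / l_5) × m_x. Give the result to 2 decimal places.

l_5 = 0.593. Conditional survival from age 5 to x is l_x / l_5.
  x=5: (0.593/0.593) × 85 = 85.0000
  x=6: (0.540/0.593) × 252 = 229.4772
  x=7: (0.463/0.593) × 211 = 164.7437
Sum = 85.0000 + 229.4772 + 164.7437 = 479.2209

479.22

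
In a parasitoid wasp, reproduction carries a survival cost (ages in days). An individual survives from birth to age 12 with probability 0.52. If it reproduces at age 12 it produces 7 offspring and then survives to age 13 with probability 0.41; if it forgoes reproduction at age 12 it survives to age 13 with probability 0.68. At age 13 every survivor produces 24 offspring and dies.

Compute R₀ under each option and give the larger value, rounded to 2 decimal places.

8.76

breed at age 12: R₀ = 0.52 × (7 + 0.41 × 24) = 0.52 × 16.8400 = 8.7568
delay to age 13: R₀ = 0.52 × (0.68 × 24) = 0.52 × 16.3200 = 8.4864
Higher: breed at age 12 (8.7568).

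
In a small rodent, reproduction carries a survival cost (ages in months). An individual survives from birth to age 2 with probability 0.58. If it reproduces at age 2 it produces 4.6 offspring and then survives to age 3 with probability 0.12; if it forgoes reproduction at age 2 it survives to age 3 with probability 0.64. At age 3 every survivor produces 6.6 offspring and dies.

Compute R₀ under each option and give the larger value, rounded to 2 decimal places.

breed at age 2: R₀ = 0.58 × (4.6 + 0.12 × 6.6) = 0.58 × 5.3920 = 3.1274
delay to age 3: R₀ = 0.58 × (0.64 × 6.6) = 0.58 × 4.2240 = 2.4499
Higher: breed at age 2 (3.1274).

3.13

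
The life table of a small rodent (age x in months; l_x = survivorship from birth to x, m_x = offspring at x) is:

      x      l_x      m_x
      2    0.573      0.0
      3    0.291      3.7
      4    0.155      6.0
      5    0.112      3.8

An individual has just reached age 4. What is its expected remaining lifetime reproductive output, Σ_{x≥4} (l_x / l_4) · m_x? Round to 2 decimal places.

l_4 = 0.155. Conditional survival from age 4 to x is l_x / l_4.
  x=4: (0.155/0.155) × 6.0 = 6.0000
  x=5: (0.112/0.155) × 3.8 = 2.7458
Sum = 6.0000 + 2.7458 = 8.7458

8.75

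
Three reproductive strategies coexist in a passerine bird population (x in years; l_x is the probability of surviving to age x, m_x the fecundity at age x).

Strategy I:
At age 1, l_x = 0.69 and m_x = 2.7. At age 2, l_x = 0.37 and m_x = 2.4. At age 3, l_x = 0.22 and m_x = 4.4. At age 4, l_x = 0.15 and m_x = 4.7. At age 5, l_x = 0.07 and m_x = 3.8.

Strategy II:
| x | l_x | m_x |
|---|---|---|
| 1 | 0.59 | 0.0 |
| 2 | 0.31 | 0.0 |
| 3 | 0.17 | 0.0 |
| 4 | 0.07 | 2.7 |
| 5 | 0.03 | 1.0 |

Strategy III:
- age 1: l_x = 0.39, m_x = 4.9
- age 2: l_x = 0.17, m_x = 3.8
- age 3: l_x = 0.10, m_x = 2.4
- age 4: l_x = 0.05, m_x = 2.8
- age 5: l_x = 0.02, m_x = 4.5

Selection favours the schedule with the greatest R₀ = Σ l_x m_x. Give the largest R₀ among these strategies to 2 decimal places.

4.69

Strategy I: R₀ = 0.69×2.7 + 0.37×2.4 + 0.22×4.4 + 0.15×4.7 + 0.07×3.8 = 4.6900
Strategy II: R₀ = 0.59×0.0 + 0.31×0.0 + 0.17×0.0 + 0.07×2.7 + 0.03×1.0 = 0.2190
Strategy III: R₀ = 0.39×4.9 + 0.17×3.8 + 0.10×2.4 + 0.05×2.8 + 0.02×4.5 = 3.0270
Highest R₀: strategy I with 4.6900.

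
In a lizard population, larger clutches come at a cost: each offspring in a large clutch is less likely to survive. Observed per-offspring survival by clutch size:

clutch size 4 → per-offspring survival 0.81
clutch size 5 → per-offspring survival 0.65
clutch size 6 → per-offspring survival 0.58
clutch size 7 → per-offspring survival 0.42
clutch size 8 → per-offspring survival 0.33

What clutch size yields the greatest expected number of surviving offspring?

6

Expected surviving offspring = c × s(c):
  c=4: 4 × 0.81 = 3.240
  c=5: 5 × 0.65 = 3.250
  c=6: 6 × 0.58 = 3.480
  c=7: 7 × 0.42 = 2.940
  c=8: 8 × 0.33 = 2.640
Maximum at c = 6 (3.480 surviving offspring).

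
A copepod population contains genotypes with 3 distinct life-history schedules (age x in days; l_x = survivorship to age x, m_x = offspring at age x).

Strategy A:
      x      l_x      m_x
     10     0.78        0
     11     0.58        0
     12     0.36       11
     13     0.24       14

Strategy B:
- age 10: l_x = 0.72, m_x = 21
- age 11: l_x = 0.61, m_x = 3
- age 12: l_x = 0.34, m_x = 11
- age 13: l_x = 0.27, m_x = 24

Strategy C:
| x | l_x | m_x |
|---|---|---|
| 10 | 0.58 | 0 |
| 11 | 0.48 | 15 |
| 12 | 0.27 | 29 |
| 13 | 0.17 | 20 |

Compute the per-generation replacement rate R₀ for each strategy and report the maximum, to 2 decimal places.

27.17

Strategy A: R₀ = 0.78×0 + 0.58×0 + 0.36×11 + 0.24×14 = 7.3200
Strategy B: R₀ = 0.72×21 + 0.61×3 + 0.34×11 + 0.27×24 = 27.1700
Strategy C: R₀ = 0.58×0 + 0.48×15 + 0.27×29 + 0.17×20 = 18.4300
Highest R₀: strategy B with 27.1700.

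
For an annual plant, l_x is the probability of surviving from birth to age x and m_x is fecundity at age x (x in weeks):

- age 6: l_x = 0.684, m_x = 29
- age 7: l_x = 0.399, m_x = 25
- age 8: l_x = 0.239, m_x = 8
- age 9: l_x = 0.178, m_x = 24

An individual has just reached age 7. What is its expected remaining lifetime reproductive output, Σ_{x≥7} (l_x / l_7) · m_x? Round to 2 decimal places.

40.50

l_7 = 0.399. Conditional survival from age 7 to x is l_x / l_7.
  x=7: (0.399/0.399) × 25 = 25.0000
  x=8: (0.239/0.399) × 8 = 4.7920
  x=9: (0.178/0.399) × 24 = 10.7068
Sum = 25.0000 + 4.7920 + 10.7068 = 40.4987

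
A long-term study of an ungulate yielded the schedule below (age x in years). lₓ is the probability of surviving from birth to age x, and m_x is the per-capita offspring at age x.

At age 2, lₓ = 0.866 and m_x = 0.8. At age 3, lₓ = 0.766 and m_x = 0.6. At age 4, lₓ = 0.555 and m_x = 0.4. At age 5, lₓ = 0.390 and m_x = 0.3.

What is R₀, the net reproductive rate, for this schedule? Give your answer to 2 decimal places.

1.49

R₀ = Σ lₓ m_x:
  age 2: 0.866 × 0.8 = 0.6928
  age 3: 0.766 × 0.6 = 0.4596
  age 4: 0.555 × 0.4 = 0.2220
  age 5: 0.390 × 0.3 = 0.1170
R₀ = 0.6928 + 0.4596 + 0.2220 + 0.1170 = 1.4914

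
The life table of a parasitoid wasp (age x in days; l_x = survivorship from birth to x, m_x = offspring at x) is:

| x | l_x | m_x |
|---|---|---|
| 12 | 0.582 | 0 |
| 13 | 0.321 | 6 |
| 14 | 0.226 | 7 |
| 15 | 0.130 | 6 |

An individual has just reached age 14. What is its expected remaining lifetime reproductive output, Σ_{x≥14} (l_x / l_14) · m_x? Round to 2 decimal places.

10.45

l_14 = 0.226. Conditional survival from age 14 to x is l_x / l_14.
  x=14: (0.226/0.226) × 7 = 7.0000
  x=15: (0.130/0.226) × 6 = 3.4513
Sum = 7.0000 + 3.4513 = 10.4513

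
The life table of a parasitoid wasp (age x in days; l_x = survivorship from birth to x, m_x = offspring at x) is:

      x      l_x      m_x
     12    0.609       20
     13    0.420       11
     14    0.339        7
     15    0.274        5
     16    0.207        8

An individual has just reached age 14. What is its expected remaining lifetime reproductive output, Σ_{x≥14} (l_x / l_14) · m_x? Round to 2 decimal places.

15.93

l_14 = 0.339. Conditional survival from age 14 to x is l_x / l_14.
  x=14: (0.339/0.339) × 7 = 7.0000
  x=15: (0.274/0.339) × 5 = 4.0413
  x=16: (0.207/0.339) × 8 = 4.8850
Sum = 7.0000 + 4.0413 + 4.8850 = 15.9263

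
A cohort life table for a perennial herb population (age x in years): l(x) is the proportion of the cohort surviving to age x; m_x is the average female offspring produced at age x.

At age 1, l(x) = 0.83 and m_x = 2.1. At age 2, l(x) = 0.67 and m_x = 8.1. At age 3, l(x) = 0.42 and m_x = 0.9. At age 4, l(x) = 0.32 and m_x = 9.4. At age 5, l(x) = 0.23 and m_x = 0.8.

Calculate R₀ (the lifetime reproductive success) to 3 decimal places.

10.740

R₀ = Σ l(x) m_x:
  age 1: 0.83 × 2.1 = 1.7430
  age 2: 0.67 × 8.1 = 5.4270
  age 3: 0.42 × 0.9 = 0.3780
  age 4: 0.32 × 9.4 = 3.0080
  age 5: 0.23 × 0.8 = 0.1840
R₀ = 1.7430 + 5.4270 + 0.3780 + 3.0080 + 0.1840 = 10.7400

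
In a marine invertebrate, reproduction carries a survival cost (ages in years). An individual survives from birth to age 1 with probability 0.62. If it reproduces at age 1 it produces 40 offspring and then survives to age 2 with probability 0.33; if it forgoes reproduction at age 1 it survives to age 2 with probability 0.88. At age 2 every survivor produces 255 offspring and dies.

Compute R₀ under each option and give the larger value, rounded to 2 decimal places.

139.13

breed at age 1: R₀ = 0.62 × (40 + 0.33 × 255) = 0.62 × 124.1500 = 76.9730
delay to age 2: R₀ = 0.62 × (0.88 × 255) = 0.62 × 224.4000 = 139.1280
Higher: delay to age 2 (139.1280).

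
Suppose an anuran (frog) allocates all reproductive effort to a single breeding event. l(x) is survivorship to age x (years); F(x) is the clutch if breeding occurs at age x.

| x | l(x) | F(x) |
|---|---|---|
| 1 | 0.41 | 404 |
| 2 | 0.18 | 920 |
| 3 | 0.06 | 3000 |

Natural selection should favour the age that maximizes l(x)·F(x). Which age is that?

Expected offspring if breeding at age x = l(x) × F(x):
  age 1: 0.41 × 404 = 165.640
  age 2: 0.18 × 920 = 165.600
  age 3: 0.06 × 3000 = 180.000
Maximum at age 3 (180.000).

3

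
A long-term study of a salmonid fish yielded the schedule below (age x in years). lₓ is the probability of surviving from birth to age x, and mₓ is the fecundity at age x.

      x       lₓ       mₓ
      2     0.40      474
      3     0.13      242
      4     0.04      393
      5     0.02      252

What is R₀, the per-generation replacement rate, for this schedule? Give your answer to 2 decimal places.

241.82

R₀ = Σ lₓ mₓ:
  age 2: 0.40 × 474 = 189.6000
  age 3: 0.13 × 242 = 31.4600
  age 4: 0.04 × 393 = 15.7200
  age 5: 0.02 × 252 = 5.0400
R₀ = 189.6000 + 31.4600 + 15.7200 + 5.0400 = 241.8200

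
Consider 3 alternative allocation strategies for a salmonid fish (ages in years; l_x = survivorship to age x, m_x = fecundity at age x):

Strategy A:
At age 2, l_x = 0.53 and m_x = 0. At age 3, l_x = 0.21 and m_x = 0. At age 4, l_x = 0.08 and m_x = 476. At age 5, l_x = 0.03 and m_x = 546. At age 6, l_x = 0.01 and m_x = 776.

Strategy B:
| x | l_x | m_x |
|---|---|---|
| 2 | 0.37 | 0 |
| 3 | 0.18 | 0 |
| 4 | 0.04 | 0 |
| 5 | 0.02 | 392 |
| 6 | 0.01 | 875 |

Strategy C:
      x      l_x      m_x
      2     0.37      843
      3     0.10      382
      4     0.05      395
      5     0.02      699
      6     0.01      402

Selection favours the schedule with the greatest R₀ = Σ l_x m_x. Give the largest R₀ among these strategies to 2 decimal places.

Strategy A: R₀ = 0.53×0 + 0.21×0 + 0.08×476 + 0.03×546 + 0.01×776 = 62.2200
Strategy B: R₀ = 0.37×0 + 0.18×0 + 0.04×0 + 0.02×392 + 0.01×875 = 16.5900
Strategy C: R₀ = 0.37×843 + 0.10×382 + 0.05×395 + 0.02×699 + 0.01×402 = 387.8600
Highest R₀: strategy C with 387.8600.

387.86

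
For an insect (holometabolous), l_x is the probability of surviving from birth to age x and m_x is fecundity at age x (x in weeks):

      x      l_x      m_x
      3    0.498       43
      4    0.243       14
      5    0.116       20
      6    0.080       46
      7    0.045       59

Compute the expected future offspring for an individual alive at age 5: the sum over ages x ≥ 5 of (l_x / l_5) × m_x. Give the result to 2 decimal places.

74.61

l_5 = 0.116. Conditional survival from age 5 to x is l_x / l_5.
  x=5: (0.116/0.116) × 20 = 20.0000
  x=6: (0.080/0.116) × 46 = 31.7241
  x=7: (0.045/0.116) × 59 = 22.8879
Sum = 20.0000 + 31.7241 + 22.8879 = 74.6121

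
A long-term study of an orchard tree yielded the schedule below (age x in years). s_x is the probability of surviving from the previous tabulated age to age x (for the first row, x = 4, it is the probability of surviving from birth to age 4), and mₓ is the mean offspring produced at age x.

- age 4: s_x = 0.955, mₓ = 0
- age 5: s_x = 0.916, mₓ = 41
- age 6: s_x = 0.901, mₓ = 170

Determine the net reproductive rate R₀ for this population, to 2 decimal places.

Survivorship from birth: l_x = s_4·s_5·…·s_x.
  l_4 = 0.95500
  l_5 = 0.87478
  l_6 = 0.78818
R₀ = Σ l_x mₓ:
  age 4: 0.95500 × 0 = 0.0000
  age 5: 0.87478 × 41 = 35.8660
  age 6: 0.78818 × 170 = 133.9906
R₀ = 0.0000 + 35.8660 + 133.9906 = 169.8566

169.86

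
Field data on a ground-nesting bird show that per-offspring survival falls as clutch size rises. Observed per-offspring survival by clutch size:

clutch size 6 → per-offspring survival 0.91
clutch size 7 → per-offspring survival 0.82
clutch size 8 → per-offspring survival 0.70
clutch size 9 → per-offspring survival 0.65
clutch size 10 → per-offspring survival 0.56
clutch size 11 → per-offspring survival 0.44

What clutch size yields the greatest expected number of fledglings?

9

Expected fledglings = c × s(c):
  c=6: 6 × 0.91 = 5.460
  c=7: 7 × 0.82 = 5.740
  c=8: 8 × 0.70 = 5.600
  c=9: 9 × 0.65 = 5.850
  c=10: 10 × 0.56 = 5.600
  c=11: 11 × 0.44 = 4.840
Maximum at c = 9 (5.850 fledglings).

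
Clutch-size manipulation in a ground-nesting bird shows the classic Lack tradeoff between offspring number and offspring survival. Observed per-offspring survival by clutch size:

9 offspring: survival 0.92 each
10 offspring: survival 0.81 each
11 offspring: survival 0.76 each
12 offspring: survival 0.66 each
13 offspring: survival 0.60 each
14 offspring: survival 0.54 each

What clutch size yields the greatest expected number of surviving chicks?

Expected surviving chicks = c × s(c):
  c=9: 9 × 0.92 = 8.280
  c=10: 10 × 0.81 = 8.100
  c=11: 11 × 0.76 = 8.360
  c=12: 12 × 0.66 = 7.920
  c=13: 13 × 0.60 = 7.800
  c=14: 14 × 0.54 = 7.560
Maximum at c = 11 (8.360 surviving chicks).

11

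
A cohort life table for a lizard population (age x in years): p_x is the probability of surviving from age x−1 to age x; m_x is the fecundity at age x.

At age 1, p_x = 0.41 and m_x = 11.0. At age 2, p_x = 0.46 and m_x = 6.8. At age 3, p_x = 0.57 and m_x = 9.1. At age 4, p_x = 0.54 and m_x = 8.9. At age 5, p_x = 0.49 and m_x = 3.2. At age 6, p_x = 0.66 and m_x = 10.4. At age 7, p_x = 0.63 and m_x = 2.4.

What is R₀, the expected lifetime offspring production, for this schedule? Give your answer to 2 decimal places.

Survivorship from birth: l_x = p_1·p_2·…·p_x.
  l_1 = 0.41000
  l_2 = 0.18860
  l_3 = 0.10750
  l_4 = 0.05805
  l_5 = 0.02845
  l_6 = 0.01877
  l_7 = 0.01183
R₀ = Σ l_x m_x:
  age 1: 0.41000 × 11.0 = 4.5100
  age 2: 0.18860 × 6.8 = 1.2825
  age 3: 0.10750 × 9.1 = 0.9782
  age 4: 0.05805 × 8.9 = 0.5166
  age 5: 0.02845 × 3.2 = 0.0910
  age 6: 0.01877 × 10.4 = 0.1952
  age 7: 0.01183 × 2.4 = 0.0284
R₀ = 4.5100 + 1.2825 + 0.9782 + 0.5166 + 0.0910 + 0.1952 + 0.0284 = 7.6020

7.60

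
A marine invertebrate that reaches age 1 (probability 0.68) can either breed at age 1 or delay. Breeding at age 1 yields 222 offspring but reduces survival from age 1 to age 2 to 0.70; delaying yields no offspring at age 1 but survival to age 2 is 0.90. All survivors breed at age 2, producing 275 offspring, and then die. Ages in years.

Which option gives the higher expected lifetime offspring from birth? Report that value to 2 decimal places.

breed at age 1: R₀ = 0.68 × (222 + 0.70 × 275) = 0.68 × 414.5000 = 281.8600
delay to age 2: R₀ = 0.68 × (0.90 × 275) = 0.68 × 247.5000 = 168.3000
Higher: breed at age 1 (281.8600).

281.86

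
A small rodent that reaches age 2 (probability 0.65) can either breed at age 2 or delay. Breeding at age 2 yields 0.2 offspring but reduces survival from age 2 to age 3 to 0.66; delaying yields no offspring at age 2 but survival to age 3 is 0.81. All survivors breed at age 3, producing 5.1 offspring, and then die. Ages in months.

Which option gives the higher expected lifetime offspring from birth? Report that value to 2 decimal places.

breed at age 2: R₀ = 0.65 × (0.2 + 0.66 × 5.1) = 0.65 × 3.5660 = 2.3179
delay to age 3: R₀ = 0.65 × (0.81 × 5.1) = 0.65 × 4.1310 = 2.6852
Higher: delay to age 3 (2.6852).

2.69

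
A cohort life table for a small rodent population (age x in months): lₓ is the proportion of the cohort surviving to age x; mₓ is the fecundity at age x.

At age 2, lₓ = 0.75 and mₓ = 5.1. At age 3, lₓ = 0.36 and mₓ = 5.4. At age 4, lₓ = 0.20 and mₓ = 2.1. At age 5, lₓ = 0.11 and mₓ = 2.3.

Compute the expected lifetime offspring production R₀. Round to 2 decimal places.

R₀ = Σ lₓ mₓ:
  age 2: 0.75 × 5.1 = 3.8250
  age 3: 0.36 × 5.4 = 1.9440
  age 4: 0.20 × 2.1 = 0.4200
  age 5: 0.11 × 2.3 = 0.2530
R₀ = 3.8250 + 1.9440 + 0.4200 + 0.2530 = 6.4420

6.44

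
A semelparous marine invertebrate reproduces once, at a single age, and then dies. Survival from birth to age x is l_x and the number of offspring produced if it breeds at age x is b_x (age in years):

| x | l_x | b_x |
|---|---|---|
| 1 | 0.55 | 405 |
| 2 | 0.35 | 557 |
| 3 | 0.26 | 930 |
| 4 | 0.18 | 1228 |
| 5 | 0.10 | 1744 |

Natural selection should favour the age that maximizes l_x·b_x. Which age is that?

3

Expected offspring if breeding at age x = l_x × b_x:
  age 1: 0.55 × 405 = 222.750
  age 2: 0.35 × 557 = 194.950
  age 3: 0.26 × 930 = 241.800
  age 4: 0.18 × 1228 = 221.040
  age 5: 0.10 × 1744 = 174.400
Maximum at age 3 (241.800).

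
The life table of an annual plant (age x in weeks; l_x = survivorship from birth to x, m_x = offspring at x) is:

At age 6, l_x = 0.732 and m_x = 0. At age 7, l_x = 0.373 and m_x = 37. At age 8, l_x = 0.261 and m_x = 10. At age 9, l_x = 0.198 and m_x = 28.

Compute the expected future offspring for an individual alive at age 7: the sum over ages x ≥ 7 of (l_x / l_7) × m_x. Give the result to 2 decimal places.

l_7 = 0.373. Conditional survival from age 7 to x is l_x / l_7.
  x=7: (0.373/0.373) × 37 = 37.0000
  x=8: (0.261/0.373) × 10 = 6.9973
  x=9: (0.198/0.373) × 28 = 14.8633
Sum = 37.0000 + 6.9973 + 14.8633 = 58.8606

58.86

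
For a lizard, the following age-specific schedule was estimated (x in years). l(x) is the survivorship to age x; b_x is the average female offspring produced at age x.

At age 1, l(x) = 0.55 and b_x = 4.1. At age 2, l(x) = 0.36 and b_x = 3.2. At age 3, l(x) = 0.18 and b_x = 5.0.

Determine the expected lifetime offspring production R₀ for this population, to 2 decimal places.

4.31

R₀ = Σ l(x) b_x:
  age 1: 0.55 × 4.1 = 2.2550
  age 2: 0.36 × 3.2 = 1.1520
  age 3: 0.18 × 5.0 = 0.9000
R₀ = 2.2550 + 1.1520 + 0.9000 = 4.3070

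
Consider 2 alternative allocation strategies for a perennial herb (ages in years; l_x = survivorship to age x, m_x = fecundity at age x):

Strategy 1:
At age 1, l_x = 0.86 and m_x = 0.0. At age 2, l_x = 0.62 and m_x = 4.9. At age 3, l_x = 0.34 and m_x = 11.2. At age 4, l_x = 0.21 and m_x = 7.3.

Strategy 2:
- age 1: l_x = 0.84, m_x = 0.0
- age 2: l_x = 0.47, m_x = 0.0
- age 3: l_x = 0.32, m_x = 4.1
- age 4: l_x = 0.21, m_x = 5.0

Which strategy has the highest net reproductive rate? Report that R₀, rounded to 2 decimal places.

Strategy 1: R₀ = 0.86×0.0 + 0.62×4.9 + 0.34×11.2 + 0.21×7.3 = 8.3790
Strategy 2: R₀ = 0.84×0.0 + 0.47×0.0 + 0.32×4.1 + 0.21×5.0 = 2.3620
Highest R₀: strategy 1 with 8.3790.

8.38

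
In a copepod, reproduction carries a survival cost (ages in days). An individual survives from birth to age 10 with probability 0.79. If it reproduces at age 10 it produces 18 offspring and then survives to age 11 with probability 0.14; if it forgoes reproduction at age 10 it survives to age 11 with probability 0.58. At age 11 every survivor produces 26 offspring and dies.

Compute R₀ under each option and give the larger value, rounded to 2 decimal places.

breed at age 10: R₀ = 0.79 × (18 + 0.14 × 26) = 0.79 × 21.6400 = 17.0956
delay to age 11: R₀ = 0.79 × (0.58 × 26) = 0.79 × 15.0800 = 11.9132
Higher: breed at age 10 (17.0956).

17.10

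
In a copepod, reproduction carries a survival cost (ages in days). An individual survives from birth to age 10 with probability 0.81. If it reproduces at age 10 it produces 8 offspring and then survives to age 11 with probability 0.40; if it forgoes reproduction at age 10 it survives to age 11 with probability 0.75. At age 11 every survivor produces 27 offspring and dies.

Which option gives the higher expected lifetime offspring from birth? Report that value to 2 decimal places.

16.40

breed at age 10: R₀ = 0.81 × (8 + 0.40 × 27) = 0.81 × 18.8000 = 15.2280
delay to age 11: R₀ = 0.81 × (0.75 × 27) = 0.81 × 20.2500 = 16.4025
Higher: delay to age 11 (16.4025).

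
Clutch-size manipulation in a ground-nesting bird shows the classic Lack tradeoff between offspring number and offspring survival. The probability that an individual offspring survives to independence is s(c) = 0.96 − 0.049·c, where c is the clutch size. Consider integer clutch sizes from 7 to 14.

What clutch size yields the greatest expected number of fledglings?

Expected fledglings = c × s(c):
  c=7: 7 × 0.617 = 4.319
  c=8: 8 × 0.568 = 4.544
  c=9: 9 × 0.519 = 4.671
  c=10: 10 × 0.470 = 4.700
  c=11: 11 × 0.421 = 4.631
  c=12: 12 × 0.372 = 4.464
  c=13: 13 × 0.323 = 4.199
  c=14: 14 × 0.274 = 3.836
Maximum at c = 10 (4.700 fledglings).

10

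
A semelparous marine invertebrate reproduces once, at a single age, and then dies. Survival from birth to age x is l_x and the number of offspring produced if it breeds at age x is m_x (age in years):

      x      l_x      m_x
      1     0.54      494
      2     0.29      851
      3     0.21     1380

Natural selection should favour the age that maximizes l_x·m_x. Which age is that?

3

Expected offspring if breeding at age x = l_x × m_x:
  age 1: 0.54 × 494 = 266.760
  age 2: 0.29 × 851 = 246.790
  age 3: 0.21 × 1380 = 289.800
Maximum at age 3 (289.800).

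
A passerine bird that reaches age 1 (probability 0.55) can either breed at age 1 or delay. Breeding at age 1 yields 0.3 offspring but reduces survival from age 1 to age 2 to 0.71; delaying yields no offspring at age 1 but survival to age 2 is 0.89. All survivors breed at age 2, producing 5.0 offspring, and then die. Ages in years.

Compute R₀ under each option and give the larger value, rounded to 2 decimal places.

2.45

breed at age 1: R₀ = 0.55 × (0.3 + 0.71 × 5.0) = 0.55 × 3.8500 = 2.1175
delay to age 2: R₀ = 0.55 × (0.89 × 5.0) = 0.55 × 4.4500 = 2.4475
Higher: delay to age 2 (2.4475).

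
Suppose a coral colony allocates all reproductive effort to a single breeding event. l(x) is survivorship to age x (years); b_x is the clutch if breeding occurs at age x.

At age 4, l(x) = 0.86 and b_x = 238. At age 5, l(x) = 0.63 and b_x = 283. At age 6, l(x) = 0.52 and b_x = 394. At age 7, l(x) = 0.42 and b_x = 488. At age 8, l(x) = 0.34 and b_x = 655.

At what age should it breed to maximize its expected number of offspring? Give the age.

8

Expected offspring if breeding at age x = l(x) × b_x:
  age 4: 0.86 × 238 = 204.680
  age 5: 0.63 × 283 = 178.290
  age 6: 0.52 × 394 = 204.880
  age 7: 0.42 × 488 = 204.960
  age 8: 0.34 × 655 = 222.700
Maximum at age 8 (222.700).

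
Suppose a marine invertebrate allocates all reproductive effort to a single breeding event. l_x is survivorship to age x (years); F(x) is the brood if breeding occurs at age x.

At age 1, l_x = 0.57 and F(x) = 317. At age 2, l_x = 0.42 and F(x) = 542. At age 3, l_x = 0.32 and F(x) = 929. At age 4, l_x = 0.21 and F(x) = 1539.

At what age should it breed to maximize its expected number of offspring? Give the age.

4

Expected offspring if breeding at age x = l_x × F(x):
  age 1: 0.57 × 317 = 180.690
  age 2: 0.42 × 542 = 227.640
  age 3: 0.32 × 929 = 297.280
  age 4: 0.21 × 1539 = 323.190
Maximum at age 4 (323.190).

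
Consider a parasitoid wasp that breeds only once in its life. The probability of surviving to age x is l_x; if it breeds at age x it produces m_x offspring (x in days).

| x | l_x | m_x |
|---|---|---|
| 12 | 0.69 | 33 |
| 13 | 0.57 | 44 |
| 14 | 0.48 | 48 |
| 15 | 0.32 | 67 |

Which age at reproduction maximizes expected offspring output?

Expected offspring if breeding at age x = l_x × m_x:
  age 12: 0.69 × 33 = 22.770
  age 13: 0.57 × 44 = 25.080
  age 14: 0.48 × 48 = 23.040
  age 15: 0.32 × 67 = 21.440
Maximum at age 13 (25.080).

13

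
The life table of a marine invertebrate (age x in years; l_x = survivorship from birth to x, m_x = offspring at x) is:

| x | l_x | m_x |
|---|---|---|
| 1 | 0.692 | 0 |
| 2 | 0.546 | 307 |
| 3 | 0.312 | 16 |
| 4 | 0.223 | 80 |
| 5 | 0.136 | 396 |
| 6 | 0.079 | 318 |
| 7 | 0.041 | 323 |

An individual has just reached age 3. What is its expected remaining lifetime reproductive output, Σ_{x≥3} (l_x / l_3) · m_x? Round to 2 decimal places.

l_3 = 0.312. Conditional survival from age 3 to x is l_x / l_3.
  x=3: (0.312/0.312) × 16 = 16.0000
  x=4: (0.223/0.312) × 80 = 57.1795
  x=5: (0.136/0.312) × 396 = 172.6154
  x=6: (0.079/0.312) × 318 = 80.5192
  x=7: (0.041/0.312) × 323 = 42.4455
Sum = 16.0000 + 57.1795 + 172.6154 + 80.5192 + 42.4455 = 368.7596

368.76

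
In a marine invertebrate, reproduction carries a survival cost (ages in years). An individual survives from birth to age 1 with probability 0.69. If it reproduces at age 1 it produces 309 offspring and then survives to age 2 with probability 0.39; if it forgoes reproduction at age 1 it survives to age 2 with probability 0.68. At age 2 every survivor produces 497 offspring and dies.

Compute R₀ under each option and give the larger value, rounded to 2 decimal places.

346.95

breed at age 1: R₀ = 0.69 × (309 + 0.39 × 497) = 0.69 × 502.8300 = 346.9527
delay to age 2: R₀ = 0.69 × (0.68 × 497) = 0.69 × 337.9600 = 233.1924
Higher: breed at age 1 (346.9527).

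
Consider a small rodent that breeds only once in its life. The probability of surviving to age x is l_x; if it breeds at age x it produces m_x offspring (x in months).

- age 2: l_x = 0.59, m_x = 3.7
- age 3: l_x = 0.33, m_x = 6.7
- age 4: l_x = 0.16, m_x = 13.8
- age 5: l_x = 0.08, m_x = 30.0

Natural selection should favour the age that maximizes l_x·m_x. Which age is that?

Expected offspring if breeding at age x = l_x × m_x:
  age 2: 0.59 × 3.7 = 2.183
  age 3: 0.33 × 6.7 = 2.211
  age 4: 0.16 × 13.8 = 2.208
  age 5: 0.08 × 30.0 = 2.400
Maximum at age 5 (2.400).

5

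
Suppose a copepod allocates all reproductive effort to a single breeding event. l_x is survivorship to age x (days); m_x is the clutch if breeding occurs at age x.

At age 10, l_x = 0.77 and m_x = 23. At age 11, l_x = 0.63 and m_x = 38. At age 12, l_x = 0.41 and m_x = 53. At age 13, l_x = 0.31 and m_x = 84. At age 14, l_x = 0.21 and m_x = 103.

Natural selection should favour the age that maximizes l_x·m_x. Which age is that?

13

Expected offspring if breeding at age x = l_x × m_x:
  age 10: 0.77 × 23 = 17.710
  age 11: 0.63 × 38 = 23.940
  age 12: 0.41 × 53 = 21.730
  age 13: 0.31 × 84 = 26.040
  age 14: 0.21 × 103 = 21.630
Maximum at age 13 (26.040).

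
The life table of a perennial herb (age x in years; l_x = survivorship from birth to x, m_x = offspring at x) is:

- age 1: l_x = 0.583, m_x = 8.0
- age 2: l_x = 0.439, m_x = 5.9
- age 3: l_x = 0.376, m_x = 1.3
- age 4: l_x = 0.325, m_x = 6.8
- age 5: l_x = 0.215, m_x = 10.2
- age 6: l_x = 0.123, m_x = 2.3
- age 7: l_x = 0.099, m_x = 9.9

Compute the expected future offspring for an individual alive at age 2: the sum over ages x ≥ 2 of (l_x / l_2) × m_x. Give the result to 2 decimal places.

19.92

l_2 = 0.439. Conditional survival from age 2 to x is l_x / l_2.
  x=2: (0.439/0.439) × 5.9 = 5.9000
  x=3: (0.376/0.439) × 1.3 = 1.1134
  x=4: (0.325/0.439) × 6.8 = 5.0342
  x=5: (0.215/0.439) × 10.2 = 4.9954
  x=6: (0.123/0.439) × 2.3 = 0.6444
  x=7: (0.099/0.439) × 9.9 = 2.2326
Sum = 5.9000 + 1.1134 + 5.0342 + 4.9954 + 0.6444 + 2.2326 = 19.9200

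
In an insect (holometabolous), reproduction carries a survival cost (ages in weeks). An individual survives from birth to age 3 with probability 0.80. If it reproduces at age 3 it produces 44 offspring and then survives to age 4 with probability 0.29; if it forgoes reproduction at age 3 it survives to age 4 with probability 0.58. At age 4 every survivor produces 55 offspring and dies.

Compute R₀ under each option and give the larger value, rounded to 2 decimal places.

breed at age 3: R₀ = 0.80 × (44 + 0.29 × 55) = 0.80 × 59.9500 = 47.9600
delay to age 4: R₀ = 0.80 × (0.58 × 55) = 0.80 × 31.9000 = 25.5200
Higher: breed at age 3 (47.9600).

47.96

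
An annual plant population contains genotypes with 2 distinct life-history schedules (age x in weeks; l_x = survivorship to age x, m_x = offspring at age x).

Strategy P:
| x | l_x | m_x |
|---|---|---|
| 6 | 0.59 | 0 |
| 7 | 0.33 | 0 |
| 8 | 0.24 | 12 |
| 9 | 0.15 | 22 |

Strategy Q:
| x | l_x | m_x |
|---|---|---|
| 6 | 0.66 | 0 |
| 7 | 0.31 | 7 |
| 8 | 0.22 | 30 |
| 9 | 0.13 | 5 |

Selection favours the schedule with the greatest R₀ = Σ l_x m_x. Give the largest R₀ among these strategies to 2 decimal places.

Strategy P: R₀ = 0.59×0 + 0.33×0 + 0.24×12 + 0.15×22 = 6.1800
Strategy Q: R₀ = 0.66×0 + 0.31×7 + 0.22×30 + 0.13×5 = 9.4200
Highest R₀: strategy Q with 9.4200.

9.42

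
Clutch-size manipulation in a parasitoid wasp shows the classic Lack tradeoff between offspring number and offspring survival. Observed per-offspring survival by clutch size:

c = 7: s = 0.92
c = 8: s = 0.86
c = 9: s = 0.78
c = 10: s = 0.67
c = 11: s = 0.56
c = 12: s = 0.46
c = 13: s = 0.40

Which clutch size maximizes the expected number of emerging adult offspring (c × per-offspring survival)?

Expected emerging adult offspring = c × s(c):
  c=7: 7 × 0.92 = 6.440
  c=8: 8 × 0.86 = 6.880
  c=9: 9 × 0.78 = 7.020
  c=10: 10 × 0.67 = 6.700
  c=11: 11 × 0.56 = 6.160
  c=12: 12 × 0.46 = 5.520
  c=13: 13 × 0.40 = 5.200
Maximum at c = 9 (7.020 emerging adult offspring).

9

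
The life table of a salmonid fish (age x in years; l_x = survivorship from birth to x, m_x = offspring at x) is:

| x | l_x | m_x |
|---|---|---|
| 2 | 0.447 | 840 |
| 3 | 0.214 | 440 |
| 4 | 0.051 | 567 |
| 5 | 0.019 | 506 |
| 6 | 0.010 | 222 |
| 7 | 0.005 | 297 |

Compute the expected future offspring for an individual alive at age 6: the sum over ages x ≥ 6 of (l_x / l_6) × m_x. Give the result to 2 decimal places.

l_6 = 0.010. Conditional survival from age 6 to x is l_x / l_6.
  x=6: (0.010/0.010) × 222 = 222.0000
  x=7: (0.005/0.010) × 297 = 148.5000
Sum = 222.0000 + 148.5000 = 370.5000

370.50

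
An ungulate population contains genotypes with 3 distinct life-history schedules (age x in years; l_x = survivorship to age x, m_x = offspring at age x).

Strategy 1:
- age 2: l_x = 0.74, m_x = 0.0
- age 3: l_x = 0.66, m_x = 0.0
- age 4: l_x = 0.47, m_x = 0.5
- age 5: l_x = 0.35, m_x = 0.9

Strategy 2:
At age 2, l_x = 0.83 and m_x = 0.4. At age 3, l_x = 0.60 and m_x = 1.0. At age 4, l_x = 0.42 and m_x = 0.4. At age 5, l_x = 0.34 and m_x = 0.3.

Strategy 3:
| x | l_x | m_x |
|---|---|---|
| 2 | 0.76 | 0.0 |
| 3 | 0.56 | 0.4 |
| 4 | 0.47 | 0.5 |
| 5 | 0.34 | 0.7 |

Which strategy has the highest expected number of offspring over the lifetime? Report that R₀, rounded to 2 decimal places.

1.20

Strategy 1: R₀ = 0.74×0.0 + 0.66×0.0 + 0.47×0.5 + 0.35×0.9 = 0.5500
Strategy 2: R₀ = 0.83×0.4 + 0.60×1.0 + 0.42×0.4 + 0.34×0.3 = 1.2020
Strategy 3: R₀ = 0.76×0.0 + 0.56×0.4 + 0.47×0.5 + 0.34×0.7 = 0.6970
Highest R₀: strategy 2 with 1.2020.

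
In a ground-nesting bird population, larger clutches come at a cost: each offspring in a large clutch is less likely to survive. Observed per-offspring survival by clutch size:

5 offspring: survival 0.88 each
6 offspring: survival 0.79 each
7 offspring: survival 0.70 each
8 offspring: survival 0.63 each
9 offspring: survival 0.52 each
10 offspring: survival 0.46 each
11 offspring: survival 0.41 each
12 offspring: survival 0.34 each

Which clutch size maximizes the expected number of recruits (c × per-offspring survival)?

8

Expected recruits = c × s(c):
  c=5: 5 × 0.88 = 4.400
  c=6: 6 × 0.79 = 4.740
  c=7: 7 × 0.70 = 4.900
  c=8: 8 × 0.63 = 5.040
  c=9: 9 × 0.52 = 4.680
  c=10: 10 × 0.46 = 4.600
  c=11: 11 × 0.41 = 4.510
  c=12: 12 × 0.34 = 4.080
Maximum at c = 8 (5.040 recruits).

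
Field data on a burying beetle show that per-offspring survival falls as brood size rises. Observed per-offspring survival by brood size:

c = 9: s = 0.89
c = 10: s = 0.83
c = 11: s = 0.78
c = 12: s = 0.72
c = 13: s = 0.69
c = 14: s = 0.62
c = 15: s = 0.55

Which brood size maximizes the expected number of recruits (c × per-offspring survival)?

13

Expected recruits = c × s(c):
  c=9: 9 × 0.89 = 8.010
  c=10: 10 × 0.83 = 8.300
  c=11: 11 × 0.78 = 8.580
  c=12: 12 × 0.72 = 8.640
  c=13: 13 × 0.69 = 8.970
  c=14: 14 × 0.62 = 8.680
  c=15: 15 × 0.55 = 8.250
Maximum at c = 13 (8.970 recruits).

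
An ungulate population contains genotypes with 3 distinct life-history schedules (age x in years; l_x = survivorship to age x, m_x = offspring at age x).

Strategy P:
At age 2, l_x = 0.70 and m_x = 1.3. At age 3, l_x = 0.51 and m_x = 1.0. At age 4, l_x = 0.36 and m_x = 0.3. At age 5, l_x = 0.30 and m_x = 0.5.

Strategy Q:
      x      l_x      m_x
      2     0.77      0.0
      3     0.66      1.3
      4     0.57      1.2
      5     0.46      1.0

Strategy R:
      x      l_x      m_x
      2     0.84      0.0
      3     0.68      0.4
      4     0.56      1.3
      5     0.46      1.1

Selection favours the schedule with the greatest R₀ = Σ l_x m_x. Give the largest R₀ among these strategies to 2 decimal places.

2.00

Strategy P: R₀ = 0.70×1.3 + 0.51×1.0 + 0.36×0.3 + 0.30×0.5 = 1.6780
Strategy Q: R₀ = 0.77×0.0 + 0.66×1.3 + 0.57×1.2 + 0.46×1.0 = 2.0020
Strategy R: R₀ = 0.84×0.0 + 0.68×0.4 + 0.56×1.3 + 0.46×1.1 = 1.5060
Highest R₀: strategy Q with 2.0020.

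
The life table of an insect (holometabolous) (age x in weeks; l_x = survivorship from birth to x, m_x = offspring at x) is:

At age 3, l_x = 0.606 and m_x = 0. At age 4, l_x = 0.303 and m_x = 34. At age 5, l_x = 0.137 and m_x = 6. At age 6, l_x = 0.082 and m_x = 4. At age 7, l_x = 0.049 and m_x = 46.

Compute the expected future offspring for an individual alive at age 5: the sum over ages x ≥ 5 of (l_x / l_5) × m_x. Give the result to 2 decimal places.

24.85

l_5 = 0.137. Conditional survival from age 5 to x is l_x / l_5.
  x=5: (0.137/0.137) × 6 = 6.0000
  x=6: (0.082/0.137) × 4 = 2.3942
  x=7: (0.049/0.137) × 46 = 16.4526
Sum = 6.0000 + 2.3942 + 16.4526 = 24.8467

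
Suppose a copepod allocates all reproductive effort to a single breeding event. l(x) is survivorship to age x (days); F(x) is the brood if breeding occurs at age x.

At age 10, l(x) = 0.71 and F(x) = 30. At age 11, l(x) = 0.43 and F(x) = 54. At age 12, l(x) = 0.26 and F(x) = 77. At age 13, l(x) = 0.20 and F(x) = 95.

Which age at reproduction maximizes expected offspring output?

11

Expected offspring if breeding at age x = l(x) × F(x):
  age 10: 0.71 × 30 = 21.300
  age 11: 0.43 × 54 = 23.220
  age 12: 0.26 × 77 = 20.020
  age 13: 0.20 × 95 = 19.000
Maximum at age 11 (23.220).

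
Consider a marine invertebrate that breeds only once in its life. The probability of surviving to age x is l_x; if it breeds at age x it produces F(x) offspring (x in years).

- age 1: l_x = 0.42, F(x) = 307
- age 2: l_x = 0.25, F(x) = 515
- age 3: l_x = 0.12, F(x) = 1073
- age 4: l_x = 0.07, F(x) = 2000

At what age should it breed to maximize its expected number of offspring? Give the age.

4

Expected offspring if breeding at age x = l_x × F(x):
  age 1: 0.42 × 307 = 128.940
  age 2: 0.25 × 515 = 128.750
  age 3: 0.12 × 1073 = 128.760
  age 4: 0.07 × 2000 = 140.000
Maximum at age 4 (140.000).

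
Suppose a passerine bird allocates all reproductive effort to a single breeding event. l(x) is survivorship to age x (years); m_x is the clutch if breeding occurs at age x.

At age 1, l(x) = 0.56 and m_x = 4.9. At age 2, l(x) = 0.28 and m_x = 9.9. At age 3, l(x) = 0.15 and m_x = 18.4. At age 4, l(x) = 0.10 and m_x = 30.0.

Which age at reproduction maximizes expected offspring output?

Expected offspring if breeding at age x = l(x) × m_x:
  age 1: 0.56 × 4.9 = 2.744
  age 2: 0.28 × 9.9 = 2.772
  age 3: 0.15 × 18.4 = 2.760
  age 4: 0.10 × 30.0 = 3.000
Maximum at age 4 (3.000).

4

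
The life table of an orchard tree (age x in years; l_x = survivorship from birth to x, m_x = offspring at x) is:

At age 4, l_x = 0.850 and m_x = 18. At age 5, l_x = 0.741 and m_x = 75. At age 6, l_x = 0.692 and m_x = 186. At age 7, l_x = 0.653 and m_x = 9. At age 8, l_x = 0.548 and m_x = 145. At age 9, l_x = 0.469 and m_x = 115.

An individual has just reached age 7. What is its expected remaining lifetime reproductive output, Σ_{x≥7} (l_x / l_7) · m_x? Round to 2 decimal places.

213.28

l_7 = 0.653. Conditional survival from age 7 to x is l_x / l_7.
  x=7: (0.653/0.653) × 9 = 9.0000
  x=8: (0.548/0.653) × 145 = 121.6845
  x=9: (0.469/0.653) × 115 = 82.5957
Sum = 9.0000 + 121.6845 + 82.5957 = 213.2802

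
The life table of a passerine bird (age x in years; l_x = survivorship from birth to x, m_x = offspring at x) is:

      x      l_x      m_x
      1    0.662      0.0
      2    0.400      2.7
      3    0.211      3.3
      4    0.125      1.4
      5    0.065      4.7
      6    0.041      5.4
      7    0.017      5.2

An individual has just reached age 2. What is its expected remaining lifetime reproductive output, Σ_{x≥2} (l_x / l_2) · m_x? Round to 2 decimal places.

6.42

l_2 = 0.400. Conditional survival from age 2 to x is l_x / l_2.
  x=2: (0.400/0.400) × 2.7 = 2.7000
  x=3: (0.211/0.400) × 3.3 = 1.7407
  x=4: (0.125/0.400) × 1.4 = 0.4375
  x=5: (0.065/0.400) × 4.7 = 0.7638
  x=6: (0.041/0.400) × 5.4 = 0.5535
  x=7: (0.017/0.400) × 5.2 = 0.2210
Sum = 2.7000 + 1.7407 + 0.4375 + 0.7638 + 0.5535 + 0.2210 = 6.4165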